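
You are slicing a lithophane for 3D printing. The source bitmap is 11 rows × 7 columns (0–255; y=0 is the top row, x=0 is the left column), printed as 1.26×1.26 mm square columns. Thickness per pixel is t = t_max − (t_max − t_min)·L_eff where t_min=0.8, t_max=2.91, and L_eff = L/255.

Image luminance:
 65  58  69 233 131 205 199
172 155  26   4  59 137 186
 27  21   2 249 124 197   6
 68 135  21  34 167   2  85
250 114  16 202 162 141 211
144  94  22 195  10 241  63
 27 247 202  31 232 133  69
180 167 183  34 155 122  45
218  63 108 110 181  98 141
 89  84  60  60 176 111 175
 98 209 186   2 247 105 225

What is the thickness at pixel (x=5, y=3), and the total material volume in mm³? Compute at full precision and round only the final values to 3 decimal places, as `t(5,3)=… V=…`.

span = t_max - t_min = 2.91 - 0.8 = 2.110
L(5,3) = 2, L_eff = 2/255 = 0.007843
t(5,3) = 2.91 - 2.110·0.007843 = 2.893
Σt over all 11·7 pixels = 187838/1275 ≈ 147.3239216
V = pitch²·Σt = 1.26²·187838/1275 = 233.891

t(5,3)=2.893 V=233.891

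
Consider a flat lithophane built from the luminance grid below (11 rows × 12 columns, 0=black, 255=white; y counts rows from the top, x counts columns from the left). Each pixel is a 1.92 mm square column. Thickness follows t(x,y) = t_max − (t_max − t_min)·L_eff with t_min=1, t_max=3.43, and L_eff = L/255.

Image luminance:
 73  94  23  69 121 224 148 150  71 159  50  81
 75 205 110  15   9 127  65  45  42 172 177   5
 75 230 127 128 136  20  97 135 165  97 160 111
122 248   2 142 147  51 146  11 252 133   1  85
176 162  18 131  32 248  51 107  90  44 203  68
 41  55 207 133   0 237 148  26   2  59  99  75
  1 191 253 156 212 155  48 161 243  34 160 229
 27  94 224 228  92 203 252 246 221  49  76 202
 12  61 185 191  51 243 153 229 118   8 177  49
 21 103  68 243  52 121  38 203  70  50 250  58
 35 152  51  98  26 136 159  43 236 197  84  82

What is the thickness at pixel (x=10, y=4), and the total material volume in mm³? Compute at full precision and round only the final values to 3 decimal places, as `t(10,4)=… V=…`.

t(10,4)=1.496 V=1129.715

span = t_max - t_min = 3.43 - 1 = 2.430
L(10,4) = 203, L_eff = 203/255 = 0.796078
t(10,4) = 3.43 - 2.430·0.796078 = 1.496
Σt over all 11·12 pixels = 2604867/8500 ≈ 306.4549412
V = pitch²·Σt = 1.92²·2604867/8500 = 1129.715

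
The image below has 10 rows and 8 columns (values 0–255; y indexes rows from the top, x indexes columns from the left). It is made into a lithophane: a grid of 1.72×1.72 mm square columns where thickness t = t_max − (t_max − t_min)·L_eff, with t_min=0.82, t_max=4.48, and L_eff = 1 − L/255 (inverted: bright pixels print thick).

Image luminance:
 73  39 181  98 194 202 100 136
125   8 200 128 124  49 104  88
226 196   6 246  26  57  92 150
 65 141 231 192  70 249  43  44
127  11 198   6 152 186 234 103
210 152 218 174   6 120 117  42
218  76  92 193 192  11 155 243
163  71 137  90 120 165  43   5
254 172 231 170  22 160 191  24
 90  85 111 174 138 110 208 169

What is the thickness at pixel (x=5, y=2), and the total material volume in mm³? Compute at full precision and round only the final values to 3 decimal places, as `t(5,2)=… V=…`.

t(5,2)=1.638 V=628.115

span = t_max - t_min = 4.48 - 0.82 = 3.660
L(5,2) = 57, L_eff = 1 - 57/255 = 0.776471 (inverted)
t(5,2) = 4.48 - 3.660·0.776471 = 1.638
Σt over all 10·8 pixels = 451171/2125 ≈ 212.3157647
V = pitch²·Σt = 1.72²·451171/2125 = 628.115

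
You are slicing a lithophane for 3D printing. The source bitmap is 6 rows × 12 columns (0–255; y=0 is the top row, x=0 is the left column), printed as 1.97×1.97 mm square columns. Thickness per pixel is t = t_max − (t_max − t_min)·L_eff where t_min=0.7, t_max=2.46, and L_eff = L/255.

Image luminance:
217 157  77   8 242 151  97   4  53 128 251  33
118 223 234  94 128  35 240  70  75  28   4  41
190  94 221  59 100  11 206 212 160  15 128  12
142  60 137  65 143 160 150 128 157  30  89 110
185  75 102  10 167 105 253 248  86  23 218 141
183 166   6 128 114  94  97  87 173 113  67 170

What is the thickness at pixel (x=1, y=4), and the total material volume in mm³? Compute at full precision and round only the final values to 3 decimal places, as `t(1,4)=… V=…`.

span = t_max - t_min = 2.46 - 0.7 = 1.760
L(1,4) = 75, L_eff = 75/255 = 0.294118
t(1,4) = 2.46 - 1.760·0.294118 = 1.942
Σt over all 6·12 pixels = 755228/6375 ≈ 118.4671373
V = pitch²·Σt = 1.97²·755228/6375 = 459.759

t(1,4)=1.942 V=459.759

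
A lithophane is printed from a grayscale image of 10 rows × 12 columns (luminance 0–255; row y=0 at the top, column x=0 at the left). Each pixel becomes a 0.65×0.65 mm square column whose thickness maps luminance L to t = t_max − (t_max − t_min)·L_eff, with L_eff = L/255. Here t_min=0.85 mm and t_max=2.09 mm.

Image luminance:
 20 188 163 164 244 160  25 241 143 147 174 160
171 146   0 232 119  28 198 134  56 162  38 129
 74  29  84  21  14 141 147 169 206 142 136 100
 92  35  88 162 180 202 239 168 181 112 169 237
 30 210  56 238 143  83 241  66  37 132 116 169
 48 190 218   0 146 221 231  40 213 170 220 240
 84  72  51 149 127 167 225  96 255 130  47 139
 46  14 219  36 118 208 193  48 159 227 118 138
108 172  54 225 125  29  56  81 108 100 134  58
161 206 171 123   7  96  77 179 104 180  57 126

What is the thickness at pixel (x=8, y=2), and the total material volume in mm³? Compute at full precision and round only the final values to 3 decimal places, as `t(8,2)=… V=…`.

t(8,2)=1.088 V=73.849

span = t_max - t_min = 2.09 - 0.85 = 1.240
L(8,2) = 206, L_eff = 206/255 = 0.807843
t(8,2) = 2.09 - 1.240·0.807843 = 1.088
Σt over all 10·12 pixels = 1114289/6375 ≈ 174.7904314
V = pitch²·Σt = 0.65²·1114289/6375 = 73.849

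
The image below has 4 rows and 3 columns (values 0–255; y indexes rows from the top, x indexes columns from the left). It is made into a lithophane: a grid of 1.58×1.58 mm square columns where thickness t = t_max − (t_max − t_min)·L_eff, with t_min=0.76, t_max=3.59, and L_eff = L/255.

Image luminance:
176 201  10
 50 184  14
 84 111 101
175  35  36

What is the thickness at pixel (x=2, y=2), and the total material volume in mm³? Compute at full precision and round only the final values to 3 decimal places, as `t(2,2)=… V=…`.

t(2,2)=2.469 V=74.936

span = t_max - t_min = 3.59 - 0.76 = 2.830
L(2,2) = 101, L_eff = 101/255 = 0.396078
t(2,2) = 3.59 - 2.830·0.396078 = 2.469
Σt over all 4·3 pixels = 765449/25500 ≈ 30.0176078
V = pitch²·Σt = 1.58²·765449/25500 = 74.936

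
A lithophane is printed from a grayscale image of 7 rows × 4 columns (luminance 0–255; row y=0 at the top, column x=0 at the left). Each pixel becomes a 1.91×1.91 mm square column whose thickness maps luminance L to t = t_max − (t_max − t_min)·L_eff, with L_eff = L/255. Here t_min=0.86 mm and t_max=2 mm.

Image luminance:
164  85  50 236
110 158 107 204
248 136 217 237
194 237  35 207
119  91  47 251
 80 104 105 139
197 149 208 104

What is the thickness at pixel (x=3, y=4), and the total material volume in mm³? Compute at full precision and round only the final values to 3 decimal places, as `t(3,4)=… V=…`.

span = t_max - t_min = 2 - 0.86 = 1.140
L(3,4) = 251, L_eff = 251/255 = 0.984314
t(3,4) = 2 - 1.140·0.984314 = 0.878
Σt over all 7·4 pixels = 157839/4250 ≈ 37.1385882
V = pitch²·Σt = 1.91²·157839/4250 = 135.485

t(3,4)=0.878 V=135.485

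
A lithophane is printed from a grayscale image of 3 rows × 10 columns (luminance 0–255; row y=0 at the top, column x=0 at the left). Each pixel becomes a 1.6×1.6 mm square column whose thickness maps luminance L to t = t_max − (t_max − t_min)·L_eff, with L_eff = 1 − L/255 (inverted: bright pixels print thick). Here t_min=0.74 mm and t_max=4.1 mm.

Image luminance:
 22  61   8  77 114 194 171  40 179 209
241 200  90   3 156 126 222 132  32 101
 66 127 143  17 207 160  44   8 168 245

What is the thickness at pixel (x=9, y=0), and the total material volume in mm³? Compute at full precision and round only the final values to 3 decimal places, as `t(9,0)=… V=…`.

span = t_max - t_min = 4.1 - 0.74 = 3.360
L(9,0) = 209, L_eff = 1 - 209/255 = 0.180392 (inverted)
t(9,0) = 4.1 - 3.360·0.180392 = 3.494
Σt over all 3·10 pixels = 146939/2125 ≈ 69.1477647
V = pitch²·Σt = 1.6²·146939/2125 = 177.018

t(9,0)=3.494 V=177.018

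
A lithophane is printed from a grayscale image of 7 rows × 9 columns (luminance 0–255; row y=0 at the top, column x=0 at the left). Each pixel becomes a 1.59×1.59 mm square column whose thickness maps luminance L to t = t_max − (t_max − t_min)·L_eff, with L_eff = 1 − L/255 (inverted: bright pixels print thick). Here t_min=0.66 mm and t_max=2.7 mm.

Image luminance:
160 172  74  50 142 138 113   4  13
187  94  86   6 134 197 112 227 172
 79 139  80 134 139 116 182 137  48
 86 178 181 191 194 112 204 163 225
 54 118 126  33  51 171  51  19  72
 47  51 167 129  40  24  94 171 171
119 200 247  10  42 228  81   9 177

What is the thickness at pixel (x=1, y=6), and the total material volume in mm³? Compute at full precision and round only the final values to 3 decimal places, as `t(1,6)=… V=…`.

t(1,6)=2.260 V=254.195

span = t_max - t_min = 2.7 - 0.66 = 2.040
L(1,6) = 200, L_eff = 1 - 200/255 = 0.215686 (inverted)
t(1,6) = 2.7 - 2.040·0.215686 = 2.260
Σt over all 7·9 pixels = 100.548
V = pitch²·Σt = 1.59²·100.548 = 254.195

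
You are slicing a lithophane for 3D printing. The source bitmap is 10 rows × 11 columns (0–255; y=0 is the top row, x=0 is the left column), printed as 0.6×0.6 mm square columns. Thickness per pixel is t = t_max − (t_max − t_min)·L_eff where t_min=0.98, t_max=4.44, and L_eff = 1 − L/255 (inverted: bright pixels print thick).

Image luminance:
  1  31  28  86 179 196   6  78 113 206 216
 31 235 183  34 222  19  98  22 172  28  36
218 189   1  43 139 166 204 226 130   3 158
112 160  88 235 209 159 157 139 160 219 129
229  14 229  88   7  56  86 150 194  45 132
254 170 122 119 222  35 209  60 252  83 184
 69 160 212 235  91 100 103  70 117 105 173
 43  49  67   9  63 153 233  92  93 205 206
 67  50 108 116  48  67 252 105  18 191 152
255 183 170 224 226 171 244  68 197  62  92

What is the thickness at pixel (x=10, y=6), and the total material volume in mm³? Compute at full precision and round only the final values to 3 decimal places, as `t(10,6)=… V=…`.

span = t_max - t_min = 4.44 - 0.98 = 3.460
L(10,6) = 173, L_eff = 1 - 173/255 = 0.321569 (inverted)
t(10,6) = 4.44 - 3.460·0.321569 = 3.327
Σt over all 10·11 pixels = 636144/2125 ≈ 299.3618824
V = pitch²·Σt = 0.6²·636144/2125 = 107.770

t(10,6)=3.327 V=107.770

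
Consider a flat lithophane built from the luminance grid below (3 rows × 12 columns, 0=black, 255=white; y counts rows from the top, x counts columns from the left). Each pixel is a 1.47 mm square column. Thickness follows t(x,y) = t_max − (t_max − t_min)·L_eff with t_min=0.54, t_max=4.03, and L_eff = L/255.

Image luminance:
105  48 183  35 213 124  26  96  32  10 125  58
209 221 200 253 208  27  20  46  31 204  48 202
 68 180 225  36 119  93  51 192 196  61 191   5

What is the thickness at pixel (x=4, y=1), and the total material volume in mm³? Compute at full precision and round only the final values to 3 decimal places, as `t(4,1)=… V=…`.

span = t_max - t_min = 4.03 - 0.54 = 3.490
L(4,1) = 208, L_eff = 208/255 = 0.815686
t(4,1) = 4.03 - 3.490·0.815686 = 1.183
Σt over all 3·12 pixels = 2254331/25500 ≈ 88.4051373
V = pitch²·Σt = 1.47²·2254331/25500 = 191.035

t(4,1)=1.183 V=191.035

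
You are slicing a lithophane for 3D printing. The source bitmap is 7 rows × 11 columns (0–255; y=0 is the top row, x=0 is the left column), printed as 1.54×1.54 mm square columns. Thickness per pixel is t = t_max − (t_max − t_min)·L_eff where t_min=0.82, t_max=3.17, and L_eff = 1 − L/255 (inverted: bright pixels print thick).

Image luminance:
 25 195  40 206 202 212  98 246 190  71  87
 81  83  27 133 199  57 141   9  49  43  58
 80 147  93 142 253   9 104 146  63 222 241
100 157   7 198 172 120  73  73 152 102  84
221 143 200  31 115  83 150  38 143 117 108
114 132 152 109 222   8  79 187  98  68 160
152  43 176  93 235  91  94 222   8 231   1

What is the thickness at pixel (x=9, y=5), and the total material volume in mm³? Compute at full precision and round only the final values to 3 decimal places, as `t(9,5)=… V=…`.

t(9,5)=1.447 V=351.123

span = t_max - t_min = 3.17 - 0.82 = 2.350
L(9,5) = 68, L_eff = 1 - 68/255 = 0.733333 (inverted)
t(9,5) = 3.17 - 2.350·0.733333 = 1.447
Σt over all 7·11 pixels = 11104/75 ≈ 148.0533333
V = pitch²·Σt = 1.54²·11104/75 = 351.123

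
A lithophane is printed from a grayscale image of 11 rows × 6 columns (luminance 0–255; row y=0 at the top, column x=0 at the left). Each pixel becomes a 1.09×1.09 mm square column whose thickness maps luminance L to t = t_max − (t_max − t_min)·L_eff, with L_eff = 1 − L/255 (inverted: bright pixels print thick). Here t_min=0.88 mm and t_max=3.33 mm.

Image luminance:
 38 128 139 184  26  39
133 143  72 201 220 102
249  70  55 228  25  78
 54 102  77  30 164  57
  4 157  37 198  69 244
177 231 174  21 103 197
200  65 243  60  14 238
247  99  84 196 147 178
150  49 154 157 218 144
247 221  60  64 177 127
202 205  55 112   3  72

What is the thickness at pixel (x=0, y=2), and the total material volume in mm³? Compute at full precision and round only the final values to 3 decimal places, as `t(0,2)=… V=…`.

span = t_max - t_min = 3.33 - 0.88 = 2.450
L(0,2) = 249, L_eff = 1 - 249/255 = 0.023529 (inverted)
t(0,2) = 3.33 - 2.450·0.023529 = 3.272
Σt over all 11·6 pixels = 354247/2550 ≈ 138.9203922
V = pitch²·Σt = 1.09²·354247/2550 = 165.051

t(0,2)=3.272 V=165.051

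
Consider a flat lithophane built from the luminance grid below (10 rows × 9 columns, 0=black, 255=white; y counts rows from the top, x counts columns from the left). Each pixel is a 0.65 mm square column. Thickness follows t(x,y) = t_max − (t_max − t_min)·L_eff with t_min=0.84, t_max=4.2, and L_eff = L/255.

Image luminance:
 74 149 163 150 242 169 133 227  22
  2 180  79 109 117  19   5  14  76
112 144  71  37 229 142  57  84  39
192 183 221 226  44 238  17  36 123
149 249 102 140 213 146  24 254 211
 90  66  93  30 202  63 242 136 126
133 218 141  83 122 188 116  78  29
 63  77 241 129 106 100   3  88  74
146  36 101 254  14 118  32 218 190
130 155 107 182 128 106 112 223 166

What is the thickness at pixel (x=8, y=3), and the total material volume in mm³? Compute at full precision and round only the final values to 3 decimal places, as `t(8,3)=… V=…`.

t(8,3)=2.579 V=98.089

span = t_max - t_min = 4.2 - 0.84 = 3.360
L(8,3) = 123, L_eff = 123/255 = 0.482353
t(8,3) = 4.2 - 3.360·0.482353 = 2.579
Σt over all 10·9 pixels = 493346/2125 ≈ 232.1628235
V = pitch²·Σt = 0.65²·493346/2125 = 98.089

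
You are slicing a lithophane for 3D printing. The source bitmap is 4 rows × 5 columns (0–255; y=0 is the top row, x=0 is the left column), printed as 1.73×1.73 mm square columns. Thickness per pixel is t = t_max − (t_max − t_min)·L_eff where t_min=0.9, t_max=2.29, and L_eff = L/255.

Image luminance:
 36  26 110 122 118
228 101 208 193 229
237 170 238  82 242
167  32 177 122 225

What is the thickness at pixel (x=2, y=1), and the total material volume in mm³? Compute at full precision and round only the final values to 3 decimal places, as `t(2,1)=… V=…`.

t(2,1)=1.156 V=87.104

span = t_max - t_min = 2.29 - 0.9 = 1.390
L(2,1) = 208, L_eff = 208/255 = 0.815686
t(2,1) = 2.29 - 1.390·0.815686 = 1.156
Σt over all 4·5 pixels = 247381/8500 ≈ 29.1036471
V = pitch²·Σt = 1.73²·247381/8500 = 87.104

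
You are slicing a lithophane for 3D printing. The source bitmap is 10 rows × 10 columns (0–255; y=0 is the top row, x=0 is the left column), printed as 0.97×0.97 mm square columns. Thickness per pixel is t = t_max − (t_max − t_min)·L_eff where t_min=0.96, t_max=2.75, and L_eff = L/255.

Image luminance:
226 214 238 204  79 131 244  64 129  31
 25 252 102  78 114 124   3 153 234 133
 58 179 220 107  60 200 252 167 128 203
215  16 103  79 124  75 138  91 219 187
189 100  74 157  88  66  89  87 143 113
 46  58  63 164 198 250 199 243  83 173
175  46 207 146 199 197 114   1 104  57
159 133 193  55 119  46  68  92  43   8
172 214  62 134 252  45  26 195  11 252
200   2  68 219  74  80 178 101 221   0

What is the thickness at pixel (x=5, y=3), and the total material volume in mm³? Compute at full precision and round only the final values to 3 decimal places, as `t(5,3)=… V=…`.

t(5,3)=2.224 V=173.876

span = t_max - t_min = 2.75 - 0.96 = 1.790
L(5,3) = 75, L_eff = 75/255 = 0.294118
t(5,3) = 2.75 - 1.790·0.294118 = 2.224
Σt over all 10·10 pixels = 94247/510 ≈ 184.7980392
V = pitch²·Σt = 0.97²·94247/510 = 173.876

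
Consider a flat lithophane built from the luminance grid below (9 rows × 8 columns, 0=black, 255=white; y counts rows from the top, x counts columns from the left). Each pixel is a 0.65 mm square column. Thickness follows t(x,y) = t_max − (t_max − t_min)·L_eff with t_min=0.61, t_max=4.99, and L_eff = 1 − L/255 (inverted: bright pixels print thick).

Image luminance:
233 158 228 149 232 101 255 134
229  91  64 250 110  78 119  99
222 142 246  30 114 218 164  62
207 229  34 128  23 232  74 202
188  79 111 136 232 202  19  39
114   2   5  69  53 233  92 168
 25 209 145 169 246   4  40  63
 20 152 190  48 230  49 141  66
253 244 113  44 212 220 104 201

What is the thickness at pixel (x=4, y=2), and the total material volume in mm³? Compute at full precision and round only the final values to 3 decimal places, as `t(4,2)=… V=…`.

span = t_max - t_min = 4.99 - 0.61 = 4.380
L(4,2) = 114, L_eff = 1 - 114/255 = 0.552941 (inverted)
t(4,2) = 4.99 - 4.380·0.552941 = 2.568
Σt over all 9·8 pixels = 901111/4250 ≈ 212.0261176
V = pitch²·Σt = 0.65²·901111/4250 = 89.581

t(4,2)=2.568 V=89.581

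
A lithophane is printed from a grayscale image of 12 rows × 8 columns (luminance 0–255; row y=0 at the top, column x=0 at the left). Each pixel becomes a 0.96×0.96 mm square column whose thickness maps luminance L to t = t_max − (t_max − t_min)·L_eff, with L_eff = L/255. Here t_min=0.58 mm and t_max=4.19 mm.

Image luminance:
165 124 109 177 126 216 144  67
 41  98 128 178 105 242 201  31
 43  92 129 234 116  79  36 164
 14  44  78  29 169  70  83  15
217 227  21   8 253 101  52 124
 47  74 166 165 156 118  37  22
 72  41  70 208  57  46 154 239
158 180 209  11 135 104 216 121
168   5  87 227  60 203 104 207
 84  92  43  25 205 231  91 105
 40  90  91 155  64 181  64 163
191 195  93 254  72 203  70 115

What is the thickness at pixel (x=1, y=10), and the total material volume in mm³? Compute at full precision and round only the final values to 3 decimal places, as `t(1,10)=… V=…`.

span = t_max - t_min = 4.19 - 0.58 = 3.610
L(1,10) = 90, L_eff = 90/255 = 0.352941
t(1,10) = 4.19 - 3.610·0.352941 = 2.916
Σt over all 12·8 pixels = 1027591/4250 ≈ 241.7861176
V = pitch²·Σt = 0.96²·1027591/4250 = 222.830

t(1,10)=2.916 V=222.830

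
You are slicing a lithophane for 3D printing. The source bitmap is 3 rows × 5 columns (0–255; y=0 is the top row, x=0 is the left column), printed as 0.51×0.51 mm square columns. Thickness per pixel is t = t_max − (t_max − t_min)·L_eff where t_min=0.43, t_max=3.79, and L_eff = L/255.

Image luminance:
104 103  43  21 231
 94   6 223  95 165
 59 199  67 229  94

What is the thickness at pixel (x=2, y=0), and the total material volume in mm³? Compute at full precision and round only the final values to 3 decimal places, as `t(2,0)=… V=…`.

t(2,0)=3.223 V=8.847

span = t_max - t_min = 3.79 - 0.43 = 3.360
L(2,0) = 43, L_eff = 43/255 = 0.168627
t(2,0) = 3.79 - 3.360·0.168627 = 3.223
Σt over all 3·5 pixels = 289129/8500 ≈ 34.0151765
V = pitch²·Σt = 0.51²·289129/8500 = 8.847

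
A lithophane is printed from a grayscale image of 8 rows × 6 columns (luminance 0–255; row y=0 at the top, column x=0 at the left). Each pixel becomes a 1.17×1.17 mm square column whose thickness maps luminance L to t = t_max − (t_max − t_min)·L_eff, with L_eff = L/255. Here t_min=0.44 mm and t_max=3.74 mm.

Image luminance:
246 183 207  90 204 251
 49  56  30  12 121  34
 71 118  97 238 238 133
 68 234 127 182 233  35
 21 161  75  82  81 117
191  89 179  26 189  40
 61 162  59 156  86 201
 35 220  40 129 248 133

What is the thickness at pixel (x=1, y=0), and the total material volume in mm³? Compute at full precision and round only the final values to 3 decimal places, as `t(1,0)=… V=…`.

span = t_max - t_min = 3.74 - 0.44 = 3.300
L(1,0) = 183, L_eff = 183/255 = 0.717647
t(1,0) = 3.74 - 3.300·0.717647 = 1.372
Σt over all 8·6 pixels = 43087/425 ≈ 101.3811765
V = pitch²·Σt = 1.17²·43087/425 = 138.781

t(1,0)=1.372 V=138.781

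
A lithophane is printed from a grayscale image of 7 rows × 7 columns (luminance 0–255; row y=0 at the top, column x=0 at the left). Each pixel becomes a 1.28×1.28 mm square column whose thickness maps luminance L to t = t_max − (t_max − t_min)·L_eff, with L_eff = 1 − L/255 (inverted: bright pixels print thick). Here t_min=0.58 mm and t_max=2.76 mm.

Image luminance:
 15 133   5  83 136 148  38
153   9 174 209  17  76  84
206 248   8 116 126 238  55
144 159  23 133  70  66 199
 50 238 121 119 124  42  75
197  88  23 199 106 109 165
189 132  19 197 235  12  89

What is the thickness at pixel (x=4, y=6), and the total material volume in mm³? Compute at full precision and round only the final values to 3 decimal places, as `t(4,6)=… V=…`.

t(4,6)=2.589 V=125.001

span = t_max - t_min = 2.76 - 0.58 = 2.180
L(4,6) = 235, L_eff = 1 - 235/255 = 0.078431 (inverted)
t(4,6) = 2.76 - 2.180·0.078431 = 2.589
Σt over all 7·7 pixels = 194551/2550 ≈ 76.2945098
V = pitch²·Σt = 1.28²·194551/2550 = 125.001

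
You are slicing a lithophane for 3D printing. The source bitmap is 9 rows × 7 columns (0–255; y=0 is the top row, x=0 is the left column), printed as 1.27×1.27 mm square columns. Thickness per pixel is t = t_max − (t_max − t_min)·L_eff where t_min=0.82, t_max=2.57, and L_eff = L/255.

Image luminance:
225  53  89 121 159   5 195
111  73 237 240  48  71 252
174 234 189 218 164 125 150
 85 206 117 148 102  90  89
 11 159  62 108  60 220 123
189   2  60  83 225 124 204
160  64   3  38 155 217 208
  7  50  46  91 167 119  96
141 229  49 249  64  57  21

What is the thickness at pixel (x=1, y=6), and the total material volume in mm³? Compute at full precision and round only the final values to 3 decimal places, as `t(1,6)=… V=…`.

t(1,6)=2.131 V=174.464

span = t_max - t_min = 2.57 - 0.82 = 1.750
L(1,6) = 64, L_eff = 64/255 = 0.250980
t(1,6) = 2.57 - 1.750·0.250980 = 2.131
Σt over all 9·7 pixels = 137914/1275 ≈ 108.1678431
V = pitch²·Σt = 1.27²·137914/1275 = 174.464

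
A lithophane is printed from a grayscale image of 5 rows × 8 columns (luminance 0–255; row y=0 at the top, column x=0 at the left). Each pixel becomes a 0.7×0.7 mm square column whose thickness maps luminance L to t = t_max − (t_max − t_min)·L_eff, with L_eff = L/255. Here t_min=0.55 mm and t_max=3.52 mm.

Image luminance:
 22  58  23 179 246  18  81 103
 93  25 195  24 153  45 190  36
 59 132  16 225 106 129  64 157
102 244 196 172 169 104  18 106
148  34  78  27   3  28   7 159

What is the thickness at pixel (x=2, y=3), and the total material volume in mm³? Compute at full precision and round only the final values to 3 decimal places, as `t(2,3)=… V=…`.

span = t_max - t_min = 3.52 - 0.55 = 2.970
L(2,3) = 196, L_eff = 196/255 = 0.768627
t(2,3) = 3.52 - 2.970·0.768627 = 1.237
Σt over all 5·8 pixels = 401687/4250 ≈ 94.5145882
V = pitch²·Σt = 0.7²·401687/4250 = 46.312

t(2,3)=1.237 V=46.312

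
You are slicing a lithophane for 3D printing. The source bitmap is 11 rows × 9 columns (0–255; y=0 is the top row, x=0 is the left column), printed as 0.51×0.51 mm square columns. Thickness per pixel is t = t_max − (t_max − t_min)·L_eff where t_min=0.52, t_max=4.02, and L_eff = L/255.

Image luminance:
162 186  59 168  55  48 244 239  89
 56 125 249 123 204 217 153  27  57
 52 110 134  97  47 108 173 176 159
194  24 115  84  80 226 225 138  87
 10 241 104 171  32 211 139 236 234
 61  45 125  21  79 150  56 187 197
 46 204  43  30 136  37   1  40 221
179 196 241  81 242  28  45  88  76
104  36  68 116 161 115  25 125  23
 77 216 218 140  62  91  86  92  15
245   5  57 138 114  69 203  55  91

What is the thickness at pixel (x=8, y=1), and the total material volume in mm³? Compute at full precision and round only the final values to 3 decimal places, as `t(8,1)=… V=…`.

t(8,1)=3.238 V=61.853

span = t_max - t_min = 4.02 - 0.52 = 3.500
L(8,1) = 57, L_eff = 57/255 = 0.223529
t(8,1) = 4.02 - 3.500·0.223529 = 3.238
Σt over all 11·9 pixels = 202133/850 ≈ 237.8035294
V = pitch²·Σt = 0.51²·202133/850 = 61.853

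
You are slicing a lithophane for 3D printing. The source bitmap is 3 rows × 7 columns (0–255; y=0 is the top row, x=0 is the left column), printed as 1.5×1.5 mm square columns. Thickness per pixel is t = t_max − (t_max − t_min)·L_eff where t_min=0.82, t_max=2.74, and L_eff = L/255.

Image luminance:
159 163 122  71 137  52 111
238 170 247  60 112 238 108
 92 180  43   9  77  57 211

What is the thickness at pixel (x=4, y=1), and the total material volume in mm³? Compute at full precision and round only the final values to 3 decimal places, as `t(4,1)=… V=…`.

span = t_max - t_min = 2.74 - 0.82 = 1.920
L(4,1) = 112, L_eff = 112/255 = 0.439216
t(4,1) = 2.74 - 1.920·0.439216 = 1.897
Σt over all 3·7 pixels = 159521/4250 ≈ 37.5343529
V = pitch²·Σt = 1.5²·159521/4250 = 84.452

t(4,1)=1.897 V=84.452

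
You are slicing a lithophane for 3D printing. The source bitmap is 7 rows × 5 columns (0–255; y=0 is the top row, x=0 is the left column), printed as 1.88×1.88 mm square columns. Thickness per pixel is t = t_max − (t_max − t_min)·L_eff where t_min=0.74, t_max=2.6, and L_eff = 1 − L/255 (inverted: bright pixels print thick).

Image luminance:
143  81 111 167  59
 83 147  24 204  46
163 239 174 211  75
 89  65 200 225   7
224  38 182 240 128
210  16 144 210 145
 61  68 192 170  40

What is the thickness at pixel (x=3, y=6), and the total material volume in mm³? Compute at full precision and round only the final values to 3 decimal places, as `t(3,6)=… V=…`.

t(3,6)=1.980 V=209.641

span = t_max - t_min = 2.6 - 0.74 = 1.860
L(3,6) = 170, L_eff = 1 - 170/255 = 0.333333 (inverted)
t(3,6) = 2.6 - 1.860·0.333333 = 1.980
Σt over all 7·5 pixels = 126043/2125 ≈ 59.3143529
V = pitch²·Σt = 1.88²·126043/2125 = 209.641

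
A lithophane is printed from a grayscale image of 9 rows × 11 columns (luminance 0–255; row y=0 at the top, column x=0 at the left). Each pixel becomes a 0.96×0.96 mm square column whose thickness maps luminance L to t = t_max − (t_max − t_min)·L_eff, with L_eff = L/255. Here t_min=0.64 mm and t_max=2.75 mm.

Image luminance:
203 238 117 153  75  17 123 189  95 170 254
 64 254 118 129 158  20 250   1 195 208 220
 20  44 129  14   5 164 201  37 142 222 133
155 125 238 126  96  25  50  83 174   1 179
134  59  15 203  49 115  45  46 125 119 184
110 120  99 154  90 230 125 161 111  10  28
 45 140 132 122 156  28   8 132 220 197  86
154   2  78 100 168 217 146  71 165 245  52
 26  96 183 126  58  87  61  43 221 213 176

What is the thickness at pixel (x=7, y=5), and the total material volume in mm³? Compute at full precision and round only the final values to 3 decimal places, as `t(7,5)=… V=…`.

span = t_max - t_min = 2.75 - 0.64 = 2.110
L(7,5) = 161, L_eff = 161/255 = 0.631373
t(7,5) = 2.75 - 2.110·0.631373 = 1.418
Σt over all 9·11 pixels = 10427/60 ≈ 173.7833333
V = pitch²·Σt = 0.96²·10427/60 = 160.159

t(7,5)=1.418 V=160.159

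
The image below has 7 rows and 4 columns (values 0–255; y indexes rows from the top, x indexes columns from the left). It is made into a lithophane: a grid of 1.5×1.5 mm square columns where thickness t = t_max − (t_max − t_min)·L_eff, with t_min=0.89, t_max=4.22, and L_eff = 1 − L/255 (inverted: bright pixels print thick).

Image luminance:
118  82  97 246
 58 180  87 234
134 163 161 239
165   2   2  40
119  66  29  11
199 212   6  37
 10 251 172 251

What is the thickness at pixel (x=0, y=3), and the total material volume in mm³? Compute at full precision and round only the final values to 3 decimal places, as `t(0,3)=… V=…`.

span = t_max - t_min = 4.22 - 0.89 = 3.330
L(0,3) = 165, L_eff = 1 - 165/255 = 0.352941 (inverted)
t(0,3) = 4.22 - 3.330·0.352941 = 3.045
Σt over all 7·4 pixels = 586001/8500 ≈ 68.9412941
V = pitch²·Σt = 1.5²·586001/8500 = 155.118

t(0,3)=3.045 V=155.118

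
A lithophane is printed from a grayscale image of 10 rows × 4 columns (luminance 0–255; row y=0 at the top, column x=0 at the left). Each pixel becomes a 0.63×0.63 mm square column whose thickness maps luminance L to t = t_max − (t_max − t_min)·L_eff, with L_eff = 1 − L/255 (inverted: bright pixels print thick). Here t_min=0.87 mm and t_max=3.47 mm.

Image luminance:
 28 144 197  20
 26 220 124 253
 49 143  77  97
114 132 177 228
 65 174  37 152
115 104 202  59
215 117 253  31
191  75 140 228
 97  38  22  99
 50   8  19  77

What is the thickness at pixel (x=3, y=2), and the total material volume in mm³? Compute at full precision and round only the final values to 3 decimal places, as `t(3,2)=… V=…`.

t(3,2)=1.859 V=32.415

span = t_max - t_min = 3.47 - 0.87 = 2.600
L(3,2) = 97, L_eff = 1 - 97/255 = 0.619608 (inverted)
t(3,2) = 3.47 - 2.600·0.619608 = 1.859
Σt over all 10·4 pixels = 104131/1275 ≈ 81.6713725
V = pitch²·Σt = 0.63²·104131/1275 = 32.415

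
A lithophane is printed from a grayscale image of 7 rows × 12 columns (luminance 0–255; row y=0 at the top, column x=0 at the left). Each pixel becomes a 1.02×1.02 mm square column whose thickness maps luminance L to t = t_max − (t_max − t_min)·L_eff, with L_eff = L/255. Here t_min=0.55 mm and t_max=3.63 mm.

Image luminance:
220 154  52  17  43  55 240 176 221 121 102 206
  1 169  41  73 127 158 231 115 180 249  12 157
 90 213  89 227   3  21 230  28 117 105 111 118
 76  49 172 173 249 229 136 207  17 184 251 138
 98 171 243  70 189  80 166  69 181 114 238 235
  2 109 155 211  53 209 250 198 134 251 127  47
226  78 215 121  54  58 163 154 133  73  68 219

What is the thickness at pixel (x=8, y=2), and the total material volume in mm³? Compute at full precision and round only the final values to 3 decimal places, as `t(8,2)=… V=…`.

span = t_max - t_min = 3.63 - 0.55 = 3.080
L(8,2) = 117, L_eff = 117/255 = 0.458824
t(8,2) = 3.63 - 3.080·0.458824 = 2.217
Σt over all 7·12 pixels = 211442/1275 ≈ 165.8368627
V = pitch²·Σt = 1.02²·211442/1275 = 172.537

t(8,2)=2.217 V=172.537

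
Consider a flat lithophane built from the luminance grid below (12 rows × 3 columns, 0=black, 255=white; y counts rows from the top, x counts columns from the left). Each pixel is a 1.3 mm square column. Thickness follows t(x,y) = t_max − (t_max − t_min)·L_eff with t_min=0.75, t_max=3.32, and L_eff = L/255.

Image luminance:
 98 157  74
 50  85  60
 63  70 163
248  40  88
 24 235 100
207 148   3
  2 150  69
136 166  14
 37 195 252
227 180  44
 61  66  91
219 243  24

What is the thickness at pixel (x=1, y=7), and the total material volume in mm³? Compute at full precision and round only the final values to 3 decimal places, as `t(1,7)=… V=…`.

span = t_max - t_min = 3.32 - 0.75 = 2.570
L(1,7) = 166, L_eff = 166/255 = 0.650980
t(1,7) = 3.32 - 2.570·0.650980 = 1.647
Σt over all 12·3 pixels = 665629/8500 ≈ 78.3092941
V = pitch²·Σt = 1.3²·665629/8500 = 132.343

t(1,7)=1.647 V=132.343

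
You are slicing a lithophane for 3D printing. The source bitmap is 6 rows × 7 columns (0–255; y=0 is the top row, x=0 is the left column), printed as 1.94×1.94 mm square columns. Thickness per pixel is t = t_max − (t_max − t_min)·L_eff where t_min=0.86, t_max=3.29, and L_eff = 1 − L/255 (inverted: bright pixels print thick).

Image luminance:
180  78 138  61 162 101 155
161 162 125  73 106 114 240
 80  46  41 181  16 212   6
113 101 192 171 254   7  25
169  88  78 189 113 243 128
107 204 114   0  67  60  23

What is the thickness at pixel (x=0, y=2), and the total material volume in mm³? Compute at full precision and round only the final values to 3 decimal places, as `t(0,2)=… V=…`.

span = t_max - t_min = 3.29 - 0.86 = 2.430
L(0,2) = 80, L_eff = 1 - 80/255 = 0.686275 (inverted)
t(0,2) = 3.29 - 2.430·0.686275 = 1.622
Σt over all 6·7 pixels = 175656/2125 ≈ 82.6616471
V = pitch²·Σt = 1.94²·175656/2125 = 311.105

t(0,2)=1.622 V=311.105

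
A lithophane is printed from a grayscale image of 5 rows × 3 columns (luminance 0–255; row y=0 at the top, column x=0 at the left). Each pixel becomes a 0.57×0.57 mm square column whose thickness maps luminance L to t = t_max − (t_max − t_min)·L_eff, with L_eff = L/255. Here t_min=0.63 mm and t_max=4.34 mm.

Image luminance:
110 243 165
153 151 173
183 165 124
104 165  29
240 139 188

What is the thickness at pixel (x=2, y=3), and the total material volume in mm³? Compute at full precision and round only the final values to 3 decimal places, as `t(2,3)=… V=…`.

t(2,3)=3.918 V=10.128

span = t_max - t_min = 4.34 - 0.63 = 3.710
L(2,3) = 29, L_eff = 29/255 = 0.113725
t(2,3) = 4.34 - 3.710·0.113725 = 3.918
Σt over all 5·3 pixels = 397439/12750 ≈ 31.1716863
V = pitch²·Σt = 0.57²·397439/12750 = 10.128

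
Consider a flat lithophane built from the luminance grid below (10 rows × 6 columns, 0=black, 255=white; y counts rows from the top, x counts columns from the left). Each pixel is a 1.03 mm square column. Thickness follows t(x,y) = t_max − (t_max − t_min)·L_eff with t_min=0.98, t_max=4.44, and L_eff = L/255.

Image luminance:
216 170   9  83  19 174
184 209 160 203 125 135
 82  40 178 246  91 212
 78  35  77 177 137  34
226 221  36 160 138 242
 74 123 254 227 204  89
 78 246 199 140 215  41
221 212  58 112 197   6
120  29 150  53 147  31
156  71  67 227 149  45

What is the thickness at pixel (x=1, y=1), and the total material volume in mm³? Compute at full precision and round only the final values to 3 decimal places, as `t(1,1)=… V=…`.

span = t_max - t_min = 4.44 - 0.98 = 3.460
L(1,1) = 209, L_eff = 209/255 = 0.819608
t(1,1) = 4.44 - 3.460·0.819608 = 1.604
Σt over all 10·6 pixels = 1003013/6375 ≈ 157.3353725
V = pitch²·Σt = 1.03²·1003013/6375 = 166.917

t(1,1)=1.604 V=166.917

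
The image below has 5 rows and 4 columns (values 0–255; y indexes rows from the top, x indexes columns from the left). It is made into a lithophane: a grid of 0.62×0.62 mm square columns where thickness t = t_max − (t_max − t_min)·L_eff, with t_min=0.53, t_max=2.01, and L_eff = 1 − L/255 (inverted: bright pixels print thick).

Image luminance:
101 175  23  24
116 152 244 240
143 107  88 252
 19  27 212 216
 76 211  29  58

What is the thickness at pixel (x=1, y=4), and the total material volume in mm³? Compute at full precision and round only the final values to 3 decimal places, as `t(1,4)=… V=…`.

span = t_max - t_min = 2.01 - 0.53 = 1.480
L(1,4) = 211, L_eff = 1 - 211/255 = 0.172549 (inverted)
t(1,4) = 2.01 - 1.480·0.172549 = 1.755
Σt over all 5·4 pixels = 160556/6375 ≈ 25.1852549
V = pitch²·Σt = 0.62²·160556/6375 = 9.681

t(1,4)=1.755 V=9.681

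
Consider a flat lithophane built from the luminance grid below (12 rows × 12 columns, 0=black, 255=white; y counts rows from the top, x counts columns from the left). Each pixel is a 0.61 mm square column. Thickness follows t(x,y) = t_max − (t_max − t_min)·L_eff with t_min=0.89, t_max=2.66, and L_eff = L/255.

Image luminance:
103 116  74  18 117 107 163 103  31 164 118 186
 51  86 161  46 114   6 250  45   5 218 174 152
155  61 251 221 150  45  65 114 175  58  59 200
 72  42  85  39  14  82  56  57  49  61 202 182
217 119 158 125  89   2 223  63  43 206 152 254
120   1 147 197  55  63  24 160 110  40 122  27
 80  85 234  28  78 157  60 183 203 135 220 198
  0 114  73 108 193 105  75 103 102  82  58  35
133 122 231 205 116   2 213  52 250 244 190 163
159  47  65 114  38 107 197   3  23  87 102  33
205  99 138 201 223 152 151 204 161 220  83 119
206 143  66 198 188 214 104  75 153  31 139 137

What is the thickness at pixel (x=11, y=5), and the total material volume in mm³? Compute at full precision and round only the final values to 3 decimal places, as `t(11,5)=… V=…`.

t(11,5)=2.473 V=98.531

span = t_max - t_min = 2.66 - 0.89 = 1.770
L(11,5) = 27, L_eff = 27/255 = 0.105882
t(11,5) = 2.66 - 1.770·0.105882 = 2.473
Σt over all 12·12 pixels = 90031/340 ≈ 264.7970588
V = pitch²·Σt = 0.61²·90031/340 = 98.531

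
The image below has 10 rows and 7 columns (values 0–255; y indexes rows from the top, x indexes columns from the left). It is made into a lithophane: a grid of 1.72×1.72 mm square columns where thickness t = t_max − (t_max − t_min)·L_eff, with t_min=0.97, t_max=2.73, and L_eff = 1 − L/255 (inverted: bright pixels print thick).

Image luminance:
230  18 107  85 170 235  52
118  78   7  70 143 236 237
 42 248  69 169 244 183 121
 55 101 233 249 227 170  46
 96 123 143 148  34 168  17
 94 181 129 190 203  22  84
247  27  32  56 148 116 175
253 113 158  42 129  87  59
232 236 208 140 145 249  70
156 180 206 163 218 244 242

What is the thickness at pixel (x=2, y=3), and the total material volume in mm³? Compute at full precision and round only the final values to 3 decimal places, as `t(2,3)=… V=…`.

span = t_max - t_min = 2.73 - 0.97 = 1.760
L(2,3) = 233, L_eff = 1 - 233/255 = 0.086275 (inverted)
t(2,3) = 2.73 - 1.760·0.086275 = 2.578
Σt over all 10·7 pixels = 579151/4250 ≈ 136.2708235
V = pitch²·Σt = 1.72²·579151/4250 = 403.144

t(2,3)=2.578 V=403.144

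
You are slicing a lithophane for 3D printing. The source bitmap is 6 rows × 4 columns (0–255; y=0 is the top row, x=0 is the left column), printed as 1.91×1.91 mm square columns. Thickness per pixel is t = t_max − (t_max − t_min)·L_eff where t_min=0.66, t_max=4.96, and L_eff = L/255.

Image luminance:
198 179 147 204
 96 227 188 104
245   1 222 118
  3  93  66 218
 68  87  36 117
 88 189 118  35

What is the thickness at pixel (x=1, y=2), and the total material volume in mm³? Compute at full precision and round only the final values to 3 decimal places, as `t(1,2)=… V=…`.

span = t_max - t_min = 4.96 - 0.66 = 4.300
L(1,2) = 1, L_eff = 1/255 = 0.003922
t(1,2) = 4.96 - 4.300·0.003922 = 4.943
Σt over all 6·4 pixels = 172531/2550 ≈ 67.6592157
V = pitch²·Σt = 1.91²·172531/2550 = 246.828

t(1,2)=4.943 V=246.828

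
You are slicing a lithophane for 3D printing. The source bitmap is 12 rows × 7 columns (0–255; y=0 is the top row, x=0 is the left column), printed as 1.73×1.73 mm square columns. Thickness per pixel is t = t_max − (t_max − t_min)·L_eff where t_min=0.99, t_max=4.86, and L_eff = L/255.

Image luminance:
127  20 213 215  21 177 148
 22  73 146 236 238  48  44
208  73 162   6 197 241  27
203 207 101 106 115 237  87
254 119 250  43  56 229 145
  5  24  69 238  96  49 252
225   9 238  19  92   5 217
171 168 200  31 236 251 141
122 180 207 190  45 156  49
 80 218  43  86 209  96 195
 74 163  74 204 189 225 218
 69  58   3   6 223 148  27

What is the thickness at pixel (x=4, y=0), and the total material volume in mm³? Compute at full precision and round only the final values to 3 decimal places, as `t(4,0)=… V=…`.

span = t_max - t_min = 4.86 - 0.99 = 3.870
L(4,0) = 21, L_eff = 21/255 = 0.082353
t(4,0) = 4.86 - 3.870·0.082353 = 4.541
Σt over all 12·7 pixels = 2039817/8500 ≈ 239.9784706
V = pitch²·Σt = 1.73²·2039817/8500 = 718.232

t(4,0)=4.541 V=718.232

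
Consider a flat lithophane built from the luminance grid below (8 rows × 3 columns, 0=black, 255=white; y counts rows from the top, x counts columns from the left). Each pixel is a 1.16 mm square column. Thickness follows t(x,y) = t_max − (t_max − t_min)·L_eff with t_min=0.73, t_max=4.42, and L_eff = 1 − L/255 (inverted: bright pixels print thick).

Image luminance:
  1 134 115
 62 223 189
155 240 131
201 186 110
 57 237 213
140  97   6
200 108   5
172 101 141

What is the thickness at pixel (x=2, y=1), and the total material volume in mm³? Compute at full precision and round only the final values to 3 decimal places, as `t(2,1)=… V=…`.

span = t_max - t_min = 4.42 - 0.73 = 3.690
L(2,1) = 189, L_eff = 1 - 189/255 = 0.258824 (inverted)
t(2,1) = 4.42 - 3.690·0.258824 = 3.465
Σt over all 8·3 pixels = 136368/2125 ≈ 64.1731765
V = pitch²·Σt = 1.16²·136368/2125 = 86.351

t(2,1)=3.465 V=86.351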